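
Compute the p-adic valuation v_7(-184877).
v_7(-184877) = 5

v_7(n) is the largest exponent k such that 7^k divides n. Factor out: -184877 = -7^5 · 11. (Sign doesn't affect v_p.) So v_7(-184877) = 5.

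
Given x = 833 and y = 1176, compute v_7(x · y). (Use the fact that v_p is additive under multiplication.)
v_7(979608) = 4

v_p(x) = 2 (factor: 833 = 7^2 · 17); v_p(y) = 2 (factor: 1176 = 7^2 · 24). Additivity: v_p(xy) = v_p(x) + v_p(y) = 2 + 2 = 4. (Direct check: xy = 979608 = 7^4 · (408).)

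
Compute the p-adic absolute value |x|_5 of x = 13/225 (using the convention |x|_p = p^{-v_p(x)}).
|13/225|_5 = 25

Step 1 — compute v_5(x) by factoring powers of 5 out of the numerator and denominator: v_5(13/225) = -2. Step 2 — apply |x|_p = p^{-v_p(x)} = 5^{2} = 25.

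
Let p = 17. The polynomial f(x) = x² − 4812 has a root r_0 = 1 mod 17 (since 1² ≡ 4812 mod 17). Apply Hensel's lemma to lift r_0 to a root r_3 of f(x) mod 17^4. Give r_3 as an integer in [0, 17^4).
r_3 = 60062 (mod 83521)

Hensel's recurrence: r_{i+1} = r_i − f(r_i)·(f′(r_i))^{-1} mod 17^{i+2}, with f′(x) = 2x. Iterate:
  r_0 = 1 (mod 17)
  r_1 = 239 (mod 289)
  r_2 = 1106 (mod 4913)
  r_3 = 60062 (mod 83521)
Final: r_3 = 60062, and one checks f(r_3) ≡ 0 mod 17^4.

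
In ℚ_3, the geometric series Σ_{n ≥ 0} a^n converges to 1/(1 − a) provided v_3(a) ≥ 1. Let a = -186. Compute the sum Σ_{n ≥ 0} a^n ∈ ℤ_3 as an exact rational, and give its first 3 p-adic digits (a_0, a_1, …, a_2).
Σ a^n = 1/(1 − a) = 1/187;  first 3 digits = (1, 1, 1)

v_3(a) = 1 ≥ 1, so the series converges in ℤ_3 to 1/(1 − a) = 1/(1 − (-186)) = 1/187. Expand this rational in ℤ_3: compute digits iteratively via d_i = x_i mod 3, x_{i+1} = (x_i − d_i)/3. The first 3 digits are (1, 1, 1).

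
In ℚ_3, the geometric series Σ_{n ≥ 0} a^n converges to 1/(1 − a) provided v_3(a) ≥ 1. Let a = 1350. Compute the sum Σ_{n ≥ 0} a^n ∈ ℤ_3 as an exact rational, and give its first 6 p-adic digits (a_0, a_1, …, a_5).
Σ a^n = 1/(1 − a) = -1/1349;  first 6 digits = (1, 0, 0, 2, 1, 2)

v_3(a) = 3 ≥ 1, so the series converges in ℤ_3 to 1/(1 − a) = 1/(1 − 1350) = -1/1349. Expand this rational in ℤ_3: compute digits iteratively via d_i = x_i mod 3, x_{i+1} = (x_i − d_i)/3. The first 6 digits are (1, 0, 0, 2, 1, 2).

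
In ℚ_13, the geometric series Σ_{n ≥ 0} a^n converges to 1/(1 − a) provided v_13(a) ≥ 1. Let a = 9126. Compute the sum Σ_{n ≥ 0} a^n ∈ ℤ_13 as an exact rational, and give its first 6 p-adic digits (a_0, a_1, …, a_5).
Σ a^n = 1/(1 − a) = -1/9125;  first 6 digits = (1, 0, 2, 4, 4, 3)

v_13(a) = 2 ≥ 1, so the series converges in ℤ_13 to 1/(1 − a) = 1/(1 − 9126) = -1/9125. Expand this rational in ℤ_13: compute digits iteratively via d_i = x_i mod 13, x_{i+1} = (x_i − d_i)/13. The first 6 digits are (1, 0, 2, 4, 4, 3).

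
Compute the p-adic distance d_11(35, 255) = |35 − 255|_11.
d_11(35, 255) = 1/11

Step 1 — x − y = 35 − 255 = -220. Step 2 — v_11(-220) = 1 (factor: -220 = −(11^1 · 20); the sign does not affect v_p). Step 3 — |x − y|_11 = 11^{-1} = 1/11.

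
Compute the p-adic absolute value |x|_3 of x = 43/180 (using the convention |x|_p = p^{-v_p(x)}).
|43/180|_3 = 9

Step 1 — compute v_3(x) by factoring powers of 3 out of the numerator and denominator: v_3(43/180) = -2. Step 2 — apply |x|_p = p^{-v_p(x)} = 3^{2} = 9.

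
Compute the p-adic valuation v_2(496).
v_2(496) = 4

v_2(n) is the largest exponent k such that 2^k divides n. Factor out: 496 = 2^4 · 31. (Sign doesn't affect v_p.) So v_2(496) = 4.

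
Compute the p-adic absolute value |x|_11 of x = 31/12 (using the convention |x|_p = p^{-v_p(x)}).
|31/12|_11 = 1

Step 1 — compute v_11(x) by factoring powers of 11 out of the numerator and denominator: v_11(31/12) = 0. Step 2 — apply |x|_p = p^{-v_p(x)} = 11^{0} = 1.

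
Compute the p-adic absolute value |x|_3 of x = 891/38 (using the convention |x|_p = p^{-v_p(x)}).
|891/38|_3 = 1/81

Step 1 — compute v_3(x) by factoring powers of 3 out of the numerator and denominator: v_3(891/38) = 4. Step 2 — apply |x|_p = p^{-v_p(x)} = 3^{-4} = 1/81.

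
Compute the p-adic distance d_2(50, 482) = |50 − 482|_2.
d_2(50, 482) = 1/16

Step 1 — x − y = 50 − 482 = -432. Step 2 — v_2(-432) = 4 (factor: -432 = −(2^4 · 27); the sign does not affect v_p). Step 3 — |x − y|_2 = 2^{-4} = 1/16.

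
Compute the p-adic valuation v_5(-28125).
v_5(-28125) = 5

v_5(n) is the largest exponent k such that 5^k divides n. Factor out: -28125 = -5^5 · 9. (Sign doesn't affect v_p.) So v_5(-28125) = 5.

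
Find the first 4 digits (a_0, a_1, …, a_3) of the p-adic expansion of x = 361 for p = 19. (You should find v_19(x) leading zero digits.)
(a_0, …, a_3) = (0, 0, 1, 0)

v_19(361) = 2, so a_0 = ... = a_1 = 0. Factor out: x = 19^2 · u with u = 1 a unit in ℤ_19. Expand u iteratively via a_{v+i} = u_i mod 19, u_{i+1} = (u_i − a_{v+i})/19:
  u_0 = 1;  a_2 = 1;  u_1 = (u_0 − 1)/19 = 0
  u_1 = 0;  a_3 = 0;  u_2 = (u_1 − 0)/19 = 0
Digits: (0, 0, 1, 0).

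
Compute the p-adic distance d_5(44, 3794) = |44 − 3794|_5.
d_5(44, 3794) = 1/625

Step 1 — x − y = 44 − 3794 = -3750. Step 2 — v_5(-3750) = 4 (factor: -3750 = −(5^4 · 6); the sign does not affect v_p). Step 3 — |x − y|_5 = 5^{-4} = 1/625.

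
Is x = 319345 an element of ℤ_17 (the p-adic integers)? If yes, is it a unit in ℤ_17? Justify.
x ∈ ℤ_17 but not a unit; v_17(x) = 3 > 0

ℤ_17 = {x ∈ ℚ_17 : v_17(x) ≥ 0} and ℤ_17^× = {x ∈ ℤ_17 : v_17(x) = 0}. Here v_17(319345) = v_17(num) − v_17(den) = 3; compare against these criteria.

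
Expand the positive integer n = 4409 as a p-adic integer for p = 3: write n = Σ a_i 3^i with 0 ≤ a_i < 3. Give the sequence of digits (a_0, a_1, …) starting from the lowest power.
(a_0, a_1, …) = (2, 2, 0, 1, 0, 0, 0, 2)

Repeated division by 3 gives the digits low-to-high: 4409 = 2 + 2·3^1 + 1·3^3 + 2·3^7. Digit sequence: (2, 2, 0, 1, 0, 0, 0, 2).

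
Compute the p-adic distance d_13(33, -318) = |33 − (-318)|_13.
d_13(33, -318) = 1/13

Step 1 — x − y = 33 − (-318) = 351. Step 2 — v_13(351) = 1 (factor: 351 = (13^1 · 27); the sign does not affect v_p). Step 3 — |x − y|_13 = 13^{-1} = 1/13.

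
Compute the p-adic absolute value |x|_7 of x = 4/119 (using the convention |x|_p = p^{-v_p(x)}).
|4/119|_7 = 7

Step 1 — compute v_7(x) by factoring powers of 7 out of the numerator and denominator: v_7(4/119) = -1. Step 2 — apply |x|_p = p^{-v_p(x)} = 7^{1} = 7.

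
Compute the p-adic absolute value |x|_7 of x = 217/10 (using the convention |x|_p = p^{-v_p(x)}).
|217/10|_7 = 1/7

Step 1 — compute v_7(x) by factoring powers of 7 out of the numerator and denominator: v_7(217/10) = 1. Step 2 — apply |x|_p = p^{-v_p(x)} = 7^{-1} = 1/7.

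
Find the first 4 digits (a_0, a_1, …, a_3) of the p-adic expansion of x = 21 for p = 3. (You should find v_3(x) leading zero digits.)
(a_0, …, a_3) = (0, 1, 2, 0)

v_3(21) = 1, so a_0 = ... = a_0 = 0. Factor out: x = 3^1 · u with u = 7 a unit in ℤ_3. Expand u iteratively via a_{v+i} = u_i mod 3, u_{i+1} = (u_i − a_{v+i})/3:
  u_0 = 7;  a_1 = 1;  u_1 = (u_0 − 1)/3 = 2
  u_1 = 2;  a_2 = 2;  u_2 = (u_1 − 2)/3 = 0
  u_2 = 0;  a_3 = 0;  u_3 = (u_2 − 0)/3 = 0
Digits: (0, 1, 2, 0).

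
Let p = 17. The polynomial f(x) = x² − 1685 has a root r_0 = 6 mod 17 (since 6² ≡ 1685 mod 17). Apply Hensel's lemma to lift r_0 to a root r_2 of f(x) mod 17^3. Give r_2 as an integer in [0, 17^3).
r_2 = 1757 (mod 4913)

Hensel's recurrence: r_{i+1} = r_i − f(r_i)·(f′(r_i))^{-1} mod 17^{i+2}, with f′(x) = 2x. Iterate:
  r_0 = 6 (mod 17)
  r_1 = 23 (mod 289)
  r_2 = 1757 (mod 4913)
Final: r_2 = 1757, and one checks f(r_2) ≡ 0 mod 17^3.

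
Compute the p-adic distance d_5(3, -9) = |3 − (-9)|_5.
d_5(3, -9) = 1

Step 1 — x − y = 3 − (-9) = 12. Step 2 — v_5(12) = 0 (factor: 12 = (5^0 · 12); the sign does not affect v_p). Step 3 — |x − y|_5 = 5^{0} = 1.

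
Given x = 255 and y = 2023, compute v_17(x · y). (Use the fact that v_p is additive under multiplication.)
v_17(515865) = 3

v_p(x) = 1 (factor: 255 = 17^1 · 15); v_p(y) = 2 (factor: 2023 = 17^2 · 7). Additivity: v_p(xy) = v_p(x) + v_p(y) = 1 + 2 = 3. (Direct check: xy = 515865 = 17^3 · (105).)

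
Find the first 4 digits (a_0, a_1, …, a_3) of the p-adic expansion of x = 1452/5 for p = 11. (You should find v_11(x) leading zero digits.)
(a_0, …, a_3) = (0, 0, 9, 6)

v_11(1452/5) = 2, so a_0 = ... = a_1 = 0. Factor out: x = 11^2 · u with u = 12/5 a unit in ℤ_11. Expand u iteratively via a_{v+i} = u_i mod 11, u_{i+1} = (u_i − a_{v+i})/11:
  u_0 = 12/5;  a_2 = 9;  u_1 = (u_0 − 9)/11 = -3/5
  u_1 = -3/5;  a_3 = 6;  u_2 = (u_1 − 6)/11 = -3/5
Digits: (0, 0, 9, 6).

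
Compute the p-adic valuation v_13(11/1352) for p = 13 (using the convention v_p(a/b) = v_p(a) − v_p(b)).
v_13(11/1352) = -2

Factor powers of 13 from the numerator and denominator of the reduced fraction: 11 = 13^0 · 11 and 1352 = 13^2 · 8. Apply v_p(a/b) = v_p(a) − v_p(b): v_13(11/1352) = 0 − 2 = -2.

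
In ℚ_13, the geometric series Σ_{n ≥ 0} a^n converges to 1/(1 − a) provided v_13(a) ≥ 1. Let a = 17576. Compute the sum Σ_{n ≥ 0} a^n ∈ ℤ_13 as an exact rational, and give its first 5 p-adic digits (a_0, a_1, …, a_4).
Σ a^n = 1/(1 − a) = -1/17575;  first 5 digits = (1, 0, 0, 8, 0)

v_13(a) = 3 ≥ 1, so the series converges in ℤ_13 to 1/(1 − a) = 1/(1 − 17576) = -1/17575. Expand this rational in ℤ_13: compute digits iteratively via d_i = x_i mod 13, x_{i+1} = (x_i − d_i)/13. The first 5 digits are (1, 0, 0, 8, 0).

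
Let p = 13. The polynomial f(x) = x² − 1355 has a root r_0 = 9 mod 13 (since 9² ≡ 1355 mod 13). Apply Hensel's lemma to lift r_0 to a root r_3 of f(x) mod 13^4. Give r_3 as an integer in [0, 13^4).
r_3 = 14088 (mod 28561)

Hensel's recurrence: r_{i+1} = r_i − f(r_i)·(f′(r_i))^{-1} mod 13^{i+2}, with f′(x) = 2x. Iterate:
  r_0 = 9 (mod 13)
  r_1 = 61 (mod 169)
  r_2 = 906 (mod 2197)
  r_3 = 14088 (mod 28561)
Final: r_3 = 14088, and one checks f(r_3) ≡ 0 mod 13^4.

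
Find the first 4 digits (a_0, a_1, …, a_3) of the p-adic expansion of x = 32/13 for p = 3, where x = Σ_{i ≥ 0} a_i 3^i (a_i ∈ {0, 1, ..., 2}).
(a_0, …, a_3) = (2, 2, 1, 2)

v_3(32/13) = 0 (numerator and denominator both coprime to 3), so x ∈ ℤ_3^×. Compute digits iteratively via a_i = x_i mod 3, x_{i+1} = (x_i − a_i)/3, with x_0 = x:
  x_0 = 32/13;  a_0 = 2;  x_1 = (x_0 − 2)/3 = 2/13
  x_1 = 2/13;  a_1 = 2;  x_2 = (x_1 − 2)/3 = -8/13
  x_2 = -8/13;  a_2 = 1;  x_3 = (x_2 − 1)/3 = -7/13
  x_3 = -7/13;  a_3 = 2;  x_4 = (x_3 − 2)/3 = -11/13
Digits: (2, 2, 1, 2).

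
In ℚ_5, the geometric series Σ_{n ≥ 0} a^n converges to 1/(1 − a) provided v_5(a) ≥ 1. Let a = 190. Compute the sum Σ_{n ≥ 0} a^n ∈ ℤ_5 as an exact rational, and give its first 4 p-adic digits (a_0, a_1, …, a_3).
Σ a^n = 1/(1 − a) = -1/189;  first 4 digits = (1, 3, 1, 2)

v_5(a) = 1 ≥ 1, so the series converges in ℤ_5 to 1/(1 − a) = 1/(1 − 190) = -1/189. Expand this rational in ℤ_5: compute digits iteratively via d_i = x_i mod 5, x_{i+1} = (x_i − d_i)/5. The first 4 digits are (1, 3, 1, 2).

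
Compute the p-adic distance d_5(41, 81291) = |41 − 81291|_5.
d_5(41, 81291) = 1/3125

Step 1 — x − y = 41 − 81291 = -81250. Step 2 — v_5(-81250) = 5 (factor: -81250 = −(5^5 · 26); the sign does not affect v_p). Step 3 — |x − y|_5 = 5^{-5} = 1/3125.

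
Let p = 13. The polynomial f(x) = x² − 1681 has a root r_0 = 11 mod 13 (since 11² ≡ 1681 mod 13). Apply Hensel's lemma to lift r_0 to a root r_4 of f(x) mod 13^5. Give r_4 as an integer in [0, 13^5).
r_4 = 371252 (mod 371293)

Hensel's recurrence: r_{i+1} = r_i − f(r_i)·(f′(r_i))^{-1} mod 13^{i+2}, with f′(x) = 2x. Iterate:
  r_0 = 11 (mod 13)
  r_1 = 128 (mod 169)
  r_2 = 2156 (mod 2197)
  r_3 = 28520 (mod 28561)
  r_4 = 371252 (mod 371293)
Final: r_4 = 371252, and one checks f(r_4) ≡ 0 mod 13^5.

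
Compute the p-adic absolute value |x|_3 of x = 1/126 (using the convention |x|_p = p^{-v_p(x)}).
|1/126|_3 = 9

Step 1 — compute v_3(x) by factoring powers of 3 out of the numerator and denominator: v_3(1/126) = -2. Step 2 — apply |x|_p = p^{-v_p(x)} = 3^{2} = 9.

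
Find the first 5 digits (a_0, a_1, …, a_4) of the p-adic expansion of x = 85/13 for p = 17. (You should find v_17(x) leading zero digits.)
(a_0, …, a_4) = (0, 3, 9, 6, 14)

v_17(85/13) = 1, so a_0 = ... = a_0 = 0. Factor out: x = 17^1 · u with u = 5/13 a unit in ℤ_17. Expand u iteratively via a_{v+i} = u_i mod 17, u_{i+1} = (u_i − a_{v+i})/17:
  u_0 = 5/13;  a_1 = 3;  u_1 = (u_0 − 3)/17 = -2/13
  u_1 = -2/13;  a_2 = 9;  u_2 = (u_1 − 9)/17 = -7/13
  u_2 = -7/13;  a_3 = 6;  u_3 = (u_2 − 6)/17 = -5/13
  u_3 = -5/13;  a_4 = 14;  u_4 = (u_3 − 14)/17 = -11/13
Digits: (0, 3, 9, 6, 14).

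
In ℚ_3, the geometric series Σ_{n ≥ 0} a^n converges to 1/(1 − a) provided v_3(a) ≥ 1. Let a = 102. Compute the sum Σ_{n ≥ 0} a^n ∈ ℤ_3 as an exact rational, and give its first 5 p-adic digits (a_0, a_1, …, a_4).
Σ a^n = 1/(1 − a) = -1/101;  first 5 digits = (1, 1, 0, 0, 2)

v_3(a) = 1 ≥ 1, so the series converges in ℤ_3 to 1/(1 − a) = 1/(1 − 102) = -1/101. Expand this rational in ℤ_3: compute digits iteratively via d_i = x_i mod 3, x_{i+1} = (x_i − d_i)/3. The first 5 digits are (1, 1, 0, 0, 2).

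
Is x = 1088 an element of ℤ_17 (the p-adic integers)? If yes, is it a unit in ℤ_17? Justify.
x ∈ ℤ_17 but not a unit; v_17(x) = 1 > 0

ℤ_17 = {x ∈ ℚ_17 : v_17(x) ≥ 0} and ℤ_17^× = {x ∈ ℤ_17 : v_17(x) = 0}. Here v_17(1088) = v_17(num) − v_17(den) = 1; compare against these criteria.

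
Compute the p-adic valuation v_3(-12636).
v_3(-12636) = 5

v_3(n) is the largest exponent k such that 3^k divides n. Factor out: -12636 = -3^5 · 52. (Sign doesn't affect v_p.) So v_3(-12636) = 5.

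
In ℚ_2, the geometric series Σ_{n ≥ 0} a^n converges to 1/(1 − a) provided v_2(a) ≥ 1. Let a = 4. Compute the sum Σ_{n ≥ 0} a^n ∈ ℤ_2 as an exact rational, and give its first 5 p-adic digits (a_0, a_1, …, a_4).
Σ a^n = 1/(1 − a) = -1/3;  first 5 digits = (1, 0, 1, 0, 1)

v_2(a) = 2 ≥ 1, so the series converges in ℤ_2 to 1/(1 − a) = 1/(1 − 4) = -1/3. Expand this rational in ℤ_2: compute digits iteratively via d_i = x_i mod 2, x_{i+1} = (x_i − d_i)/2. The first 5 digits are (1, 0, 1, 0, 1).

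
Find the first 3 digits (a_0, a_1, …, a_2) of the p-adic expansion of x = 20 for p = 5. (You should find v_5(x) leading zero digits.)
(a_0, …, a_2) = (0, 4, 0)

v_5(20) = 1, so a_0 = ... = a_0 = 0. Factor out: x = 5^1 · u with u = 4 a unit in ℤ_5. Expand u iteratively via a_{v+i} = u_i mod 5, u_{i+1} = (u_i − a_{v+i})/5:
  u_0 = 4;  a_1 = 4;  u_1 = (u_0 − 4)/5 = 0
  u_1 = 0;  a_2 = 0;  u_2 = (u_1 − 0)/5 = 0
Digits: (0, 4, 0).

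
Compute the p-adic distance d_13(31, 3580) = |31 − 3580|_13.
d_13(31, 3580) = 1/169

Step 1 — x − y = 31 − 3580 = -3549. Step 2 — v_13(-3549) = 2 (factor: -3549 = −(13^2 · 21); the sign does not affect v_p). Step 3 — |x − y|_13 = 13^{-2} = 1/169.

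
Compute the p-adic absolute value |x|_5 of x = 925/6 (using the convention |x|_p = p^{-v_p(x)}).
|925/6|_5 = 1/25

Step 1 — compute v_5(x) by factoring powers of 5 out of the numerator and denominator: v_5(925/6) = 2. Step 2 — apply |x|_p = p^{-v_p(x)} = 5^{-2} = 1/25.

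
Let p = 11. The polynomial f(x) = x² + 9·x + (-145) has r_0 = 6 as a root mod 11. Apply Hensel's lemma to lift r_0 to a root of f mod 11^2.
r_1 = 72 (mod 121)

Hensel: r_{i+1} = r_i − f(r_i)·(f′(r_i))^{-1} mod 11^{i+2}, f′(x) = 2x + 9. Iterate:
  r_0 = 6 (mod 11)
  r_1 = 72 (mod 121)
Final: r = 72 satisfies f(r) ≡ 0 mod 11^2.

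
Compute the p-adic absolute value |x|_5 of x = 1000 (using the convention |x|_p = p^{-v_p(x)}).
|1000|_5 = 1/125

Step 1 — compute v_5(x) by factoring powers of 5 out of the numerator and denominator: v_5(1000) = 3. Step 2 — apply |x|_p = p^{-v_p(x)} = 5^{-3} = 1/125.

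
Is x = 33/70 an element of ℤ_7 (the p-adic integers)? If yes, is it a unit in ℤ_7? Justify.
x ∉ ℤ_7 (v_7(x) = -1 < 0)

ℤ_7 = {x ∈ ℚ_7 : v_7(x) ≥ 0} and ℤ_7^× = {x ∈ ℤ_7 : v_7(x) = 0}. Here v_7(33/70) = v_7(num) − v_7(den) = -1; compare against these criteria.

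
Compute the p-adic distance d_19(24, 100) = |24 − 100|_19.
d_19(24, 100) = 1/19

Step 1 — x − y = 24 − 100 = -76. Step 2 — v_19(-76) = 1 (factor: -76 = −(19^1 · 4); the sign does not affect v_p). Step 3 — |x − y|_19 = 19^{-1} = 1/19.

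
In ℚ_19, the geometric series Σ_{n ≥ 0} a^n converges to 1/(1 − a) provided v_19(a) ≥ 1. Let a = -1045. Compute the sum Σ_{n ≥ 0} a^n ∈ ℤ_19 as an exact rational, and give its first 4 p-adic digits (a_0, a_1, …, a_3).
Σ a^n = 1/(1 − a) = 1/1046;  first 4 digits = (1, 2, 1, 15)

v_19(a) = 1 ≥ 1, so the series converges in ℤ_19 to 1/(1 − a) = 1/(1 − (-1045)) = 1/1046. Expand this rational in ℤ_19: compute digits iteratively via d_i = x_i mod 19, x_{i+1} = (x_i − d_i)/19. The first 4 digits are (1, 2, 1, 15).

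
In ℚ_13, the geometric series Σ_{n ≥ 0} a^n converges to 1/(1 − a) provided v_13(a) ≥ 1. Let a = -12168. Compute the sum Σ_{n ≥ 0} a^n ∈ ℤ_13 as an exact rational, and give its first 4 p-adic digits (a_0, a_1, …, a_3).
Σ a^n = 1/(1 − a) = 1/12169;  first 4 digits = (1, 0, 6, 7)

v_13(a) = 2 ≥ 1, so the series converges in ℤ_13 to 1/(1 − a) = 1/(1 − (-12168)) = 1/12169. Expand this rational in ℤ_13: compute digits iteratively via d_i = x_i mod 13, x_{i+1} = (x_i − d_i)/13. The first 4 digits are (1, 0, 6, 7).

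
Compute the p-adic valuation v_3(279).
v_3(279) = 2

v_3(n) is the largest exponent k such that 3^k divides n. Factor out: 279 = 3^2 · 31. (Sign doesn't affect v_p.) So v_3(279) = 2.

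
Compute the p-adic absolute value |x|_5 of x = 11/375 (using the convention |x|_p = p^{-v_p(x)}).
|11/375|_5 = 125

Step 1 — compute v_5(x) by factoring powers of 5 out of the numerator and denominator: v_5(11/375) = -3. Step 2 — apply |x|_p = p^{-v_p(x)} = 5^{3} = 125.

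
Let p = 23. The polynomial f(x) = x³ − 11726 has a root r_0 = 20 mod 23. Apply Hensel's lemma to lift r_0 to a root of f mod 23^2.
r_1 = 158 (mod 529)

Hensel: r_{i+1} = r_i − f(r_i)/f′(r_i) mod 23^{i+2}, where f′(x) = 3x². Iterate:
  r_0 = 20 (mod 23)
  r_1 = 158 (mod 529)
Final: r = 158 with f(r) ≡ 0 mod 23^2.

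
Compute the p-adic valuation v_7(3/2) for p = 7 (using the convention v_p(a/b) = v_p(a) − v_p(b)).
v_7(3/2) = 0

Factor powers of 7 from the numerator and denominator of the reduced fraction: 3 = 7^0 · 3 and 2 = 7^0 · 2. Apply v_p(a/b) = v_p(a) − v_p(b): v_7(3/2) = 0 − 0 = 0.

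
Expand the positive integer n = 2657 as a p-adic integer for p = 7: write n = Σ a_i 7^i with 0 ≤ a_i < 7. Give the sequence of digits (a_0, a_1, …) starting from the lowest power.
(a_0, a_1, …) = (4, 1, 5, 0, 1)

Repeated division by 7 gives the digits low-to-high: 2657 = 4 + 1·7^1 + 5·7^2 + 1·7^4. Digit sequence: (4, 1, 5, 0, 1).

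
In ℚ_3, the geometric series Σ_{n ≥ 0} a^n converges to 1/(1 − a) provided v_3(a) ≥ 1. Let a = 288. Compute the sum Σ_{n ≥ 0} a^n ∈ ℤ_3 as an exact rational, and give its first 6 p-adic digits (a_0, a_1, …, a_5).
Σ a^n = 1/(1 − a) = -1/287;  first 6 digits = (1, 0, 2, 1, 1, 0)

v_3(a) = 2 ≥ 1, so the series converges in ℤ_3 to 1/(1 − a) = 1/(1 − 288) = -1/287. Expand this rational in ℤ_3: compute digits iteratively via d_i = x_i mod 3, x_{i+1} = (x_i − d_i)/3. The first 6 digits are (1, 0, 2, 1, 1, 0).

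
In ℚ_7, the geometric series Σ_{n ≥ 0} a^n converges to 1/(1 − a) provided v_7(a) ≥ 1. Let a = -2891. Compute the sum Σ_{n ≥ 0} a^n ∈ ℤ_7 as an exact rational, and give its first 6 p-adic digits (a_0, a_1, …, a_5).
Σ a^n = 1/(1 − a) = 1/2892;  first 6 digits = (1, 0, 4, 5, 0, 0)

v_7(a) = 2 ≥ 1, so the series converges in ℤ_7 to 1/(1 − a) = 1/(1 − (-2891)) = 1/2892. Expand this rational in ℤ_7: compute digits iteratively via d_i = x_i mod 7, x_{i+1} = (x_i − d_i)/7. The first 6 digits are (1, 0, 4, 5, 0, 0).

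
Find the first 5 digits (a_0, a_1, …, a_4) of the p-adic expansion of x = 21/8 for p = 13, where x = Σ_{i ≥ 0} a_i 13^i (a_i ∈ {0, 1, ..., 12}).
(a_0, …, a_4) = (1, 5, 11, 4, 11)

v_13(21/8) = 0 (numerator and denominator both coprime to 13), so x ∈ ℤ_13^×. Compute digits iteratively via a_i = x_i mod 13, x_{i+1} = (x_i − a_i)/13, with x_0 = x:
  x_0 = 21/8;  a_0 = 1;  x_1 = (x_0 − 1)/13 = 1/8
  x_1 = 1/8;  a_1 = 5;  x_2 = (x_1 − 5)/13 = -3/8
  x_2 = -3/8;  a_2 = 11;  x_3 = (x_2 − 11)/13 = -7/8
  x_3 = -7/8;  a_3 = 4;  x_4 = (x_3 − 4)/13 = -3/8
  x_4 = -3/8;  a_4 = 11;  x_5 = (x_4 − 11)/13 = -7/8
Digits: (1, 5, 11, 4, 11).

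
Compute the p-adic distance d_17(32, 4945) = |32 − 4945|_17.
d_17(32, 4945) = 1/4913

Step 1 — x − y = 32 − 4945 = -4913. Step 2 — v_17(-4913) = 3 (factor: -4913 = −(17^3 · 1); the sign does not affect v_p). Step 3 — |x − y|_17 = 17^{-3} = 1/4913.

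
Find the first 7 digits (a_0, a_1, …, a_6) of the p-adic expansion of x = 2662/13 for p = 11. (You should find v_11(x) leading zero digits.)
(a_0, …, a_6) = (0, 0, 0, 1, 5, 8, 6)

v_11(2662/13) = 3, so a_0 = ... = a_2 = 0. Factor out: x = 11^3 · u with u = 2/13 a unit in ℤ_11. Expand u iteratively via a_{v+i} = u_i mod 11, u_{i+1} = (u_i − a_{v+i})/11:
  u_0 = 2/13;  a_3 = 1;  u_1 = (u_0 − 1)/11 = -1/13
  u_1 = -1/13;  a_4 = 5;  u_2 = (u_1 − 5)/11 = -6/13
  u_2 = -6/13;  a_5 = 8;  u_3 = (u_2 − 8)/11 = -10/13
  u_3 = -10/13;  a_6 = 6;  u_4 = (u_3 − 6)/11 = -8/13
Digits: (0, 0, 0, 1, 5, 8, 6).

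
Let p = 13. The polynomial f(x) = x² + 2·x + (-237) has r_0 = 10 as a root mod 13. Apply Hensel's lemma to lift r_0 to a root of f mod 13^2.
r_1 = 23 (mod 169)

Hensel: r_{i+1} = r_i − f(r_i)·(f′(r_i))^{-1} mod 13^{i+2}, f′(x) = 2x + 2. Iterate:
  r_0 = 10 (mod 13)
  r_1 = 23 (mod 169)
Final: r = 23 satisfies f(r) ≡ 0 mod 13^2.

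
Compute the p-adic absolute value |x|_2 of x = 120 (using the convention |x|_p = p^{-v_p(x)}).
|120|_2 = 1/8

Step 1 — compute v_2(x) by factoring powers of 2 out of the numerator and denominator: v_2(120) = 3. Step 2 — apply |x|_p = p^{-v_p(x)} = 2^{-3} = 1/8.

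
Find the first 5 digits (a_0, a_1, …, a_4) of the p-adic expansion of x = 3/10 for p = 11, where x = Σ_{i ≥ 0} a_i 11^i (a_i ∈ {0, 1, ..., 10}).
(a_0, …, a_4) = (8, 7, 7, 7, 7)

v_11(3/10) = 0 (numerator and denominator both coprime to 11), so x ∈ ℤ_11^×. Compute digits iteratively via a_i = x_i mod 11, x_{i+1} = (x_i − a_i)/11, with x_0 = x:
  x_0 = 3/10;  a_0 = 8;  x_1 = (x_0 − 8)/11 = -7/10
  x_1 = -7/10;  a_1 = 7;  x_2 = (x_1 − 7)/11 = -7/10
  x_2 = -7/10;  a_2 = 7;  x_3 = (x_2 − 7)/11 = -7/10
  x_3 = -7/10;  a_3 = 7;  x_4 = (x_3 − 7)/11 = -7/10
  x_4 = -7/10;  a_4 = 7;  x_5 = (x_4 − 7)/11 = -7/10
Digits: (8, 7, 7, 7, 7).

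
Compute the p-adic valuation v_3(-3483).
v_3(-3483) = 4

v_3(n) is the largest exponent k such that 3^k divides n. Factor out: -3483 = -3^4 · 43. (Sign doesn't affect v_p.) So v_3(-3483) = 4.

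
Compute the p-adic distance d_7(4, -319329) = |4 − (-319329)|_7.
d_7(4, -319329) = 1/16807

Step 1 — x − y = 4 − (-319329) = 319333. Step 2 — v_7(319333) = 5 (factor: 319333 = (7^5 · 19); the sign does not affect v_p). Step 3 — |x − y|_7 = 7^{-5} = 1/16807.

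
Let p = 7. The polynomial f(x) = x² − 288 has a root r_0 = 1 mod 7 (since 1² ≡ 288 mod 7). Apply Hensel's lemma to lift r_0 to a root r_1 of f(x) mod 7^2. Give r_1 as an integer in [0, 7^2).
r_1 = 22 (mod 49)

Hensel's recurrence: r_{i+1} = r_i − f(r_i)·(f′(r_i))^{-1} mod 7^{i+2}, with f′(x) = 2x. Iterate:
  r_0 = 1 (mod 7)
  r_1 = 22 (mod 49)
Final: r_1 = 22, and one checks f(r_1) ≡ 0 mod 7^2.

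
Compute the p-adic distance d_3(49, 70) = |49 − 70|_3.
d_3(49, 70) = 1/3

Step 1 — x − y = 49 − 70 = -21. Step 2 — v_3(-21) = 1 (factor: -21 = −(3^1 · 7); the sign does not affect v_p). Step 3 — |x − y|_3 = 3^{-1} = 1/3.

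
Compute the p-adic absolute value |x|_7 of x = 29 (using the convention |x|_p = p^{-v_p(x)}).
|29|_7 = 1

Step 1 — compute v_7(x) by factoring powers of 7 out of the numerator and denominator: v_7(29) = 0. Step 2 — apply |x|_p = p^{-v_p(x)} = 7^{0} = 1.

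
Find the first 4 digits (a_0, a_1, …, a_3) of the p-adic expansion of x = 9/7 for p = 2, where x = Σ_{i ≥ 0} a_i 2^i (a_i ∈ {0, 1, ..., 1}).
(a_0, …, a_3) = (1, 1, 1, 1)

v_2(9/7) = 0 (numerator and denominator both coprime to 2), so x ∈ ℤ_2^×. Compute digits iteratively via a_i = x_i mod 2, x_{i+1} = (x_i − a_i)/2, with x_0 = x:
  x_0 = 9/7;  a_0 = 1;  x_1 = (x_0 − 1)/2 = 1/7
  x_1 = 1/7;  a_1 = 1;  x_2 = (x_1 − 1)/2 = -3/7
  x_2 = -3/7;  a_2 = 1;  x_3 = (x_2 − 1)/2 = -5/7
  x_3 = -5/7;  a_3 = 1;  x_4 = (x_3 − 1)/2 = -6/7
Digits: (1, 1, 1, 1).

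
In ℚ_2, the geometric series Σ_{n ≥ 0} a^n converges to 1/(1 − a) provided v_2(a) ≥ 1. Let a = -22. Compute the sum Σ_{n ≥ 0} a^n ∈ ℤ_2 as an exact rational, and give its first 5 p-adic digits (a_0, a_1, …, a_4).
Σ a^n = 1/(1 − a) = 1/23;  first 5 digits = (1, 1, 1, 0, 0)

v_2(a) = 1 ≥ 1, so the series converges in ℤ_2 to 1/(1 − a) = 1/(1 − (-22)) = 1/23. Expand this rational in ℤ_2: compute digits iteratively via d_i = x_i mod 2, x_{i+1} = (x_i − d_i)/2. The first 5 digits are (1, 1, 1, 0, 0).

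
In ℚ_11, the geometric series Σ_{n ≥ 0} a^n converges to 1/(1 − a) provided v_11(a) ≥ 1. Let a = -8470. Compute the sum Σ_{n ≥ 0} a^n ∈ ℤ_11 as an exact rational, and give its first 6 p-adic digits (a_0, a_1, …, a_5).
Σ a^n = 1/(1 − a) = 1/8471;  first 6 digits = (1, 0, 7, 4, 4, 5)

v_11(a) = 2 ≥ 1, so the series converges in ℤ_11 to 1/(1 − a) = 1/(1 − (-8470)) = 1/8471. Expand this rational in ℤ_11: compute digits iteratively via d_i = x_i mod 11, x_{i+1} = (x_i − d_i)/11. The first 6 digits are (1, 0, 7, 4, 4, 5).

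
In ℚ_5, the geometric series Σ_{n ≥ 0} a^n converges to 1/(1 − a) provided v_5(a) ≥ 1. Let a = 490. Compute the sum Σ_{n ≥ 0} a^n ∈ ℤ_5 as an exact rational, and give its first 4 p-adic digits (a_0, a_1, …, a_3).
Σ a^n = 1/(1 − a) = -1/489;  first 4 digits = (1, 3, 3, 1)

v_5(a) = 1 ≥ 1, so the series converges in ℤ_5 to 1/(1 − a) = 1/(1 − 490) = -1/489. Expand this rational in ℤ_5: compute digits iteratively via d_i = x_i mod 5, x_{i+1} = (x_i − d_i)/5. The first 4 digits are (1, 3, 3, 1).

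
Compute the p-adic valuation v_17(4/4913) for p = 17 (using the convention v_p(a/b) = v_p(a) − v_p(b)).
v_17(4/4913) = -3

Factor powers of 17 from the numerator and denominator of the reduced fraction: 4 = 17^0 · 4 and 4913 = 17^3 · 1. Apply v_p(a/b) = v_p(a) − v_p(b): v_17(4/4913) = 0 − 3 = -3.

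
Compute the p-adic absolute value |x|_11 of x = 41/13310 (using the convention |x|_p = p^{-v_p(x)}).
|41/13310|_11 = 1331

Step 1 — compute v_11(x) by factoring powers of 11 out of the numerator and denominator: v_11(41/13310) = -3. Step 2 — apply |x|_p = p^{-v_p(x)} = 11^{3} = 1331.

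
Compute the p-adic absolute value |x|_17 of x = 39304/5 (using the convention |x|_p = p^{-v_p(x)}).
|39304/5|_17 = 1/4913

Step 1 — compute v_17(x) by factoring powers of 17 out of the numerator and denominator: v_17(39304/5) = 3. Step 2 — apply |x|_p = p^{-v_p(x)} = 17^{-3} = 1/4913.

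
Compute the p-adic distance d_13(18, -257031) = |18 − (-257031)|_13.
d_13(18, -257031) = 1/28561

Step 1 — x − y = 18 − (-257031) = 257049. Step 2 — v_13(257049) = 4 (factor: 257049 = (13^4 · 9); the sign does not affect v_p). Step 3 — |x − y|_13 = 13^{-4} = 1/28561.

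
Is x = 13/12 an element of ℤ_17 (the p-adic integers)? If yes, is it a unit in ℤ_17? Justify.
x ∈ ℤ_17^× (unit); v_17(x) = 0

ℤ_17 = {x ∈ ℚ_17 : v_17(x) ≥ 0} and ℤ_17^× = {x ∈ ℤ_17 : v_17(x) = 0}. Here v_17(13/12) = v_17(num) − v_17(den) = 0; compare against these criteria.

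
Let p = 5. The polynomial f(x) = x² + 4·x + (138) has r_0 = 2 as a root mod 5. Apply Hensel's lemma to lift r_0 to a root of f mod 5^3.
r_2 = 77 (mod 125)

Hensel: r_{i+1} = r_i − f(r_i)·(f′(r_i))^{-1} mod 5^{i+2}, f′(x) = 2x + 4. Iterate:
  r_0 = 2 (mod 5)
  r_1 = 2 (mod 25)
  r_2 = 77 (mod 125)
Final: r = 77 satisfies f(r) ≡ 0 mod 5^3.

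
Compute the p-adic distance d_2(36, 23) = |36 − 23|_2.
d_2(36, 23) = 1

Step 1 — x − y = 36 − 23 = 13. Step 2 — v_2(13) = 0 (factor: 13 = (2^0 · 13); the sign does not affect v_p). Step 3 — |x − y|_2 = 2^{0} = 1.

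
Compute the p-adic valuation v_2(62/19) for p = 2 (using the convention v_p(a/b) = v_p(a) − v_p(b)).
v_2(62/19) = 1

Factor powers of 2 from the numerator and denominator of the reduced fraction: 62 = 2^1 · 31 and 19 = 2^0 · 19. Apply v_p(a/b) = v_p(a) − v_p(b): v_2(62/19) = 1 − 0 = 1.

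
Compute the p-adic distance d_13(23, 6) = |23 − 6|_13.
d_13(23, 6) = 1

Step 1 — x − y = 23 − 6 = 17. Step 2 — v_13(17) = 0 (factor: 17 = (13^0 · 17); the sign does not affect v_p). Step 3 — |x − y|_13 = 13^{0} = 1.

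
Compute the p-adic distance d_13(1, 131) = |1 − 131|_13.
d_13(1, 131) = 1/13

Step 1 — x − y = 1 − 131 = -130. Step 2 — v_13(-130) = 1 (factor: -130 = −(13^1 · 10); the sign does not affect v_p). Step 3 — |x − y|_13 = 13^{-1} = 1/13.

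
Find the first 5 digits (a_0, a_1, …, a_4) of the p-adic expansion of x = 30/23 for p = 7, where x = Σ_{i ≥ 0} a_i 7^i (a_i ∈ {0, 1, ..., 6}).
(a_0, …, a_4) = (1, 4, 4, 3, 1)

v_7(30/23) = 0 (numerator and denominator both coprime to 7), so x ∈ ℤ_7^×. Compute digits iteratively via a_i = x_i mod 7, x_{i+1} = (x_i − a_i)/7, with x_0 = x:
  x_0 = 30/23;  a_0 = 1;  x_1 = (x_0 − 1)/7 = 1/23
  x_1 = 1/23;  a_1 = 4;  x_2 = (x_1 − 4)/7 = -13/23
  x_2 = -13/23;  a_2 = 4;  x_3 = (x_2 − 4)/7 = -15/23
  x_3 = -15/23;  a_3 = 3;  x_4 = (x_3 − 3)/7 = -12/23
  x_4 = -12/23;  a_4 = 1;  x_5 = (x_4 − 1)/7 = -5/23
Digits: (1, 4, 4, 3, 1).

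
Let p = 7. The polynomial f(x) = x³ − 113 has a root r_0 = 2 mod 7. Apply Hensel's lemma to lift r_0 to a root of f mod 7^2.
r_1 = 23 (mod 49)

Hensel: r_{i+1} = r_i − f(r_i)/f′(r_i) mod 7^{i+2}, where f′(x) = 3x². Iterate:
  r_0 = 2 (mod 7)
  r_1 = 23 (mod 49)
Final: r = 23 with f(r) ≡ 0 mod 7^2.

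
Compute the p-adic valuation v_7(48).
v_7(48) = 0

v_7(n) is the largest exponent k such that 7^k divides n. Factor out: 48 = 7^0 · 48. (Sign doesn't affect v_p.) So v_7(48) = 0.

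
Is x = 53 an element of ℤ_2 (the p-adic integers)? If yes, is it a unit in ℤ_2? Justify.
x ∈ ℤ_2^× (unit); v_2(x) = 0

ℤ_2 = {x ∈ ℚ_2 : v_2(x) ≥ 0} and ℤ_2^× = {x ∈ ℤ_2 : v_2(x) = 0}. Here v_2(53) = v_2(num) − v_2(den) = 0; compare against these criteria.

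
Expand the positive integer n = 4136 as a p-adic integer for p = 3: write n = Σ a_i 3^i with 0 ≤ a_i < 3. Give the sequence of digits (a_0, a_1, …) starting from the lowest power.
(a_0, a_1, …) = (2, 1, 0, 0, 0, 2, 2, 1)

Repeated division by 3 gives the digits low-to-high: 4136 = 2 + 1·3^1 + 2·3^5 + 2·3^6 + 1·3^7. Digit sequence: (2, 1, 0, 0, 0, 2, 2, 1).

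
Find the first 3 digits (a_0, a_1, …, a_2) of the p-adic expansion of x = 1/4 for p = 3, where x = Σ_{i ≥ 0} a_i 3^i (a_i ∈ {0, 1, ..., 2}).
(a_0, …, a_2) = (1, 2, 0)

v_3(1/4) = 0 (numerator and denominator both coprime to 3), so x ∈ ℤ_3^×. Compute digits iteratively via a_i = x_i mod 3, x_{i+1} = (x_i − a_i)/3, with x_0 = x:
  x_0 = 1/4;  a_0 = 1;  x_1 = (x_0 − 1)/3 = -1/4
  x_1 = -1/4;  a_1 = 2;  x_2 = (x_1 − 2)/3 = -3/4
  x_2 = -3/4;  a_2 = 0;  x_3 = (x_2 − 0)/3 = -1/4
Digits: (1, 2, 0).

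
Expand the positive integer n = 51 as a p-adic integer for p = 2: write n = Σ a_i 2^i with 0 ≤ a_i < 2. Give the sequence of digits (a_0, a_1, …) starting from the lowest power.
(a_0, a_1, …) = (1, 1, 0, 0, 1, 1)

Repeated division by 2 gives the digits low-to-high: 51 = 1 + 1·2^1 + 1·2^4 + 1·2^5. Digit sequence: (1, 1, 0, 0, 1, 1).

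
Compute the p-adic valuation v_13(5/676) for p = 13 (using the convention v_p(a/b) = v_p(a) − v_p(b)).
v_13(5/676) = -2

Factor powers of 13 from the numerator and denominator of the reduced fraction: 5 = 13^0 · 5 and 676 = 13^2 · 4. Apply v_p(a/b) = v_p(a) − v_p(b): v_13(5/676) = 0 − 2 = -2.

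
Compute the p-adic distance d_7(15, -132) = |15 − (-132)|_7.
d_7(15, -132) = 1/49

Step 1 — x − y = 15 − (-132) = 147. Step 2 — v_7(147) = 2 (factor: 147 = (7^2 · 3); the sign does not affect v_p). Step 3 — |x − y|_7 = 7^{-2} = 1/49.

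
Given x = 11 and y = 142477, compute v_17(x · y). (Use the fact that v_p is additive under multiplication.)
v_17(1567247) = 3

v_p(x) = 0 (factor: 11 = 17^0 · 11); v_p(y) = 3 (factor: 142477 = 17^3 · 29). Additivity: v_p(xy) = v_p(x) + v_p(y) = 0 + 3 = 3. (Direct check: xy = 1567247 = 17^3 · (319).)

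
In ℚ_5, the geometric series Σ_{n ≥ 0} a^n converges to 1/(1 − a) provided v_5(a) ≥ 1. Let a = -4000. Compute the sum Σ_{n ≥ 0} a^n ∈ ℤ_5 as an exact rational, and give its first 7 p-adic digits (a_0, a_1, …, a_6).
Σ a^n = 1/(1 − a) = 1/4001;  first 7 digits = (1, 0, 0, 3, 3, 3, 3)

v_5(a) = 3 ≥ 1, so the series converges in ℤ_5 to 1/(1 − a) = 1/(1 − (-4000)) = 1/4001. Expand this rational in ℤ_5: compute digits iteratively via d_i = x_i mod 5, x_{i+1} = (x_i − d_i)/5. The first 7 digits are (1, 0, 0, 3, 3, 3, 3).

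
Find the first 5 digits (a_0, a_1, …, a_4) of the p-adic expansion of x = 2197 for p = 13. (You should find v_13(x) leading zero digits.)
(a_0, …, a_4) = (0, 0, 0, 1, 0)

v_13(2197) = 3, so a_0 = ... = a_2 = 0. Factor out: x = 13^3 · u with u = 1 a unit in ℤ_13. Expand u iteratively via a_{v+i} = u_i mod 13, u_{i+1} = (u_i − a_{v+i})/13:
  u_0 = 1;  a_3 = 1;  u_1 = (u_0 − 1)/13 = 0
  u_1 = 0;  a_4 = 0;  u_2 = (u_1 − 0)/13 = 0
Digits: (0, 0, 0, 1, 0).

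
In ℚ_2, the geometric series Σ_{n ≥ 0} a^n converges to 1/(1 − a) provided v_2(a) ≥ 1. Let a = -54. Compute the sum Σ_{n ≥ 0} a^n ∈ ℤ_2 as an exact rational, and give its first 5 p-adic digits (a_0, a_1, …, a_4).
Σ a^n = 1/(1 − a) = 1/55;  first 5 digits = (1, 1, 1, 0, 0)

v_2(a) = 1 ≥ 1, so the series converges in ℤ_2 to 1/(1 − a) = 1/(1 − (-54)) = 1/55. Expand this rational in ℤ_2: compute digits iteratively via d_i = x_i mod 2, x_{i+1} = (x_i − d_i)/2. The first 5 digits are (1, 1, 1, 0, 0).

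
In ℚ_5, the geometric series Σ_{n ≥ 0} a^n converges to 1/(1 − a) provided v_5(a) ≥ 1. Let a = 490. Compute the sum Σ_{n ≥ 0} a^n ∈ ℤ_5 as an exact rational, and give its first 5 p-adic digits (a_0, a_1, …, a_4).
Σ a^n = 1/(1 − a) = -1/489;  first 5 digits = (1, 3, 3, 1, 4)

v_5(a) = 1 ≥ 1, so the series converges in ℤ_5 to 1/(1 − a) = 1/(1 − 490) = -1/489. Expand this rational in ℤ_5: compute digits iteratively via d_i = x_i mod 5, x_{i+1} = (x_i − d_i)/5. The first 5 digits are (1, 3, 3, 1, 4).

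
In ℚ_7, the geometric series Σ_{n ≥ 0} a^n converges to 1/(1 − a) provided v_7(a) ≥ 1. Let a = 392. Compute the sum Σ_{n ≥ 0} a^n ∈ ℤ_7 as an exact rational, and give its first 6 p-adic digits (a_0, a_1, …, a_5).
Σ a^n = 1/(1 − a) = -1/391;  first 6 digits = (1, 0, 1, 1, 1, 2)

v_7(a) = 2 ≥ 1, so the series converges in ℤ_7 to 1/(1 − a) = 1/(1 − 392) = -1/391. Expand this rational in ℤ_7: compute digits iteratively via d_i = x_i mod 7, x_{i+1} = (x_i − d_i)/7. The first 6 digits are (1, 0, 1, 1, 1, 2).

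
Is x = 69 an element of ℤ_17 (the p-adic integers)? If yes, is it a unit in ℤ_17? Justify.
x ∈ ℤ_17^× (unit); v_17(x) = 0

ℤ_17 = {x ∈ ℚ_17 : v_17(x) ≥ 0} and ℤ_17^× = {x ∈ ℤ_17 : v_17(x) = 0}. Here v_17(69) = v_17(num) − v_17(den) = 0; compare against these criteria.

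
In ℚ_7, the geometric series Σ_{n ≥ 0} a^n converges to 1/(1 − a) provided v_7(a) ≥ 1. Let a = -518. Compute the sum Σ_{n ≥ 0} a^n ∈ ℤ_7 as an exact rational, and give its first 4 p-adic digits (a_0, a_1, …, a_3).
Σ a^n = 1/(1 − a) = 1/519;  first 4 digits = (1, 3, 5, 2)

v_7(a) = 1 ≥ 1, so the series converges in ℤ_7 to 1/(1 − a) = 1/(1 − (-518)) = 1/519. Expand this rational in ℤ_7: compute digits iteratively via d_i = x_i mod 7, x_{i+1} = (x_i − d_i)/7. The first 4 digits are (1, 3, 5, 2).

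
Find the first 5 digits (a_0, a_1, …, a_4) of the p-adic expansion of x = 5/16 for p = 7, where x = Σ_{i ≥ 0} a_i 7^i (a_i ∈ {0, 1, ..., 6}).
(a_0, …, a_4) = (6, 4, 5, 4, 5)

v_7(5/16) = 0 (numerator and denominator both coprime to 7), so x ∈ ℤ_7^×. Compute digits iteratively via a_i = x_i mod 7, x_{i+1} = (x_i − a_i)/7, with x_0 = x:
  x_0 = 5/16;  a_0 = 6;  x_1 = (x_0 − 6)/7 = -13/16
  x_1 = -13/16;  a_1 = 4;  x_2 = (x_1 − 4)/7 = -11/16
  x_2 = -11/16;  a_2 = 5;  x_3 = (x_2 − 5)/7 = -13/16
  x_3 = -13/16;  a_3 = 4;  x_4 = (x_3 − 4)/7 = -11/16
  x_4 = -11/16;  a_4 = 5;  x_5 = (x_4 − 5)/7 = -13/16
Digits: (6, 4, 5, 4, 5).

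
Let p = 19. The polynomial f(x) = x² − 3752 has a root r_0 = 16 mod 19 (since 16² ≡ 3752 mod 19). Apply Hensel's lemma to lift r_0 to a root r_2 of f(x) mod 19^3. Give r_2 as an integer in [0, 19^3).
r_2 = 757 (mod 6859)

Hensel's recurrence: r_{i+1} = r_i − f(r_i)·(f′(r_i))^{-1} mod 19^{i+2}, with f′(x) = 2x. Iterate:
  r_0 = 16 (mod 19)
  r_1 = 35 (mod 361)
  r_2 = 757 (mod 6859)
Final: r_2 = 757, and one checks f(r_2) ≡ 0 mod 19^3.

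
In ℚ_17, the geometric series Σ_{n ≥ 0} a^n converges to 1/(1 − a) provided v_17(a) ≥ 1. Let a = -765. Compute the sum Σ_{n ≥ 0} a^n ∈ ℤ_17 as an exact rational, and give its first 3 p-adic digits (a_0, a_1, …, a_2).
Σ a^n = 1/(1 − a) = 1/766;  first 3 digits = (1, 6, 16)

v_17(a) = 1 ≥ 1, so the series converges in ℤ_17 to 1/(1 − a) = 1/(1 − (-765)) = 1/766. Expand this rational in ℤ_17: compute digits iteratively via d_i = x_i mod 17, x_{i+1} = (x_i − d_i)/17. The first 3 digits are (1, 6, 16).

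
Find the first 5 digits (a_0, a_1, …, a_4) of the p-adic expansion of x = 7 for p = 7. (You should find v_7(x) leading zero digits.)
(a_0, …, a_4) = (0, 1, 0, 0, 0)

v_7(7) = 1, so a_0 = ... = a_0 = 0. Factor out: x = 7^1 · u with u = 1 a unit in ℤ_7. Expand u iteratively via a_{v+i} = u_i mod 7, u_{i+1} = (u_i − a_{v+i})/7:
  u_0 = 1;  a_1 = 1;  u_1 = (u_0 − 1)/7 = 0
  u_1 = 0;  a_2 = 0;  u_2 = (u_1 − 0)/7 = 0
  u_2 = 0;  a_3 = 0;  u_3 = (u_2 − 0)/7 = 0
  u_3 = 0;  a_4 = 0;  u_4 = (u_3 − 0)/7 = 0
Digits: (0, 1, 0, 0, 0).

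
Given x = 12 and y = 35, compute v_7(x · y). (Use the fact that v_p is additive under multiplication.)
v_7(420) = 1

v_p(x) = 0 (factor: 12 = 7^0 · 12); v_p(y) = 1 (factor: 35 = 7^1 · 5). Additivity: v_p(xy) = v_p(x) + v_p(y) = 0 + 1 = 1. (Direct check: xy = 420 = 7^1 · (60).)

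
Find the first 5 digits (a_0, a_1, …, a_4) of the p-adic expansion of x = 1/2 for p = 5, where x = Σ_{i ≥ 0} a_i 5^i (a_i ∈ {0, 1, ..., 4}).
(a_0, …, a_4) = (3, 2, 2, 2, 2)

v_5(1/2) = 0 (numerator and denominator both coprime to 5), so x ∈ ℤ_5^×. Compute digits iteratively via a_i = x_i mod 5, x_{i+1} = (x_i − a_i)/5, with x_0 = x:
  x_0 = 1/2;  a_0 = 3;  x_1 = (x_0 − 3)/5 = -1/2
  x_1 = -1/2;  a_1 = 2;  x_2 = (x_1 − 2)/5 = -1/2
  x_2 = -1/2;  a_2 = 2;  x_3 = (x_2 − 2)/5 = -1/2
  x_3 = -1/2;  a_3 = 2;  x_4 = (x_3 − 2)/5 = -1/2
  x_4 = -1/2;  a_4 = 2;  x_5 = (x_4 − 2)/5 = -1/2
Digits: (3, 2, 2, 2, 2).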